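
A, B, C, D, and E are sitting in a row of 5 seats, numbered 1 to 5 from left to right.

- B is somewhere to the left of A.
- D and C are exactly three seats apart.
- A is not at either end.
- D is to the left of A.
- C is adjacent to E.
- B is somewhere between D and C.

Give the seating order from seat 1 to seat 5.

From clue 1: A is in {2,3,4,5}.
From clues 1–2: A is in {3,4,5}.
From clues 1–3: A is in {3,4}.
From clues 1–5: A → seat 3.
From clues 1–6: D → seat 1, B → seat 2, C → seat 4, E → seat 5.

D, B, A, C, E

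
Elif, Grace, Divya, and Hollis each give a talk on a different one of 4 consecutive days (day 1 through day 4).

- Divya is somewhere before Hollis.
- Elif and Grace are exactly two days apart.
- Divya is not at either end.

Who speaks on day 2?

With clues 1–2, Hollis is ruled out for day 2.
With clues 1–3, Elif and Grace are ruled out for day 2.
So day 2 is Divya.

Divya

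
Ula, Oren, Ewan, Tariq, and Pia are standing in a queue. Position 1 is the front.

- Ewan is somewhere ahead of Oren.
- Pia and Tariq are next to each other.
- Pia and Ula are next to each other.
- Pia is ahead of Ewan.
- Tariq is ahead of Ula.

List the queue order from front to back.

Tariq, Pia, Ula, Ewan, Oren

From clue 1: Oren is in {2,3,4,5}.
From clues 1–3: Oren is in {2,5}.
From clues 1–4: Pia → position 2, Ewan → position 4, Oren → position 5.
From clues 1–5: Tariq → position 1, Ula → position 3.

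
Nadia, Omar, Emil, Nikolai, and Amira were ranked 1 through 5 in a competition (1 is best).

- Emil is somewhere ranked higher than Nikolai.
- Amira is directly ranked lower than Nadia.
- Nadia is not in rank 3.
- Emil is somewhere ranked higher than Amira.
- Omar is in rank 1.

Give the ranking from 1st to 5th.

From clue 1: Emil is in {1,2,3,4}.
From clues 1–2: Nadia is in {1,2,3,4}.
From clues 1–3: Nadia is in {1,2,4}.
From clues 1–4: Nadia is in {2,4}.
From clues 1–5: Omar → rank 1, Emil → rank 2, Nikolai → rank 3, Nadia → rank 4, Amira → rank 5.

Omar, Emil, Nikolai, Nadia, Amira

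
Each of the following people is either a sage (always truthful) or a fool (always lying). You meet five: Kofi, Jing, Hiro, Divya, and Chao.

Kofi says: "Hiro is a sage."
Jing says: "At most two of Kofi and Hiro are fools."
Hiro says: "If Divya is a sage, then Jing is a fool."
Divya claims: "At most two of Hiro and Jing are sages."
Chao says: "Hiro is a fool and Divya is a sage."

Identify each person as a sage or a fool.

Kofi: fool, Jing: sage, Hiro: fool, Divya: sage, Chao: sage

Regardless of anyone's role, Jing's statement is true, so Jing is a sage.
With that fixed, Divya's statement is true, so Divya is a sage.
With that fixed, Hiro's statement is false, so Hiro is a fool.
With that fixed, Chao's statement is true, so Chao is a sage.
With that fixed, Kofi's statement is false, so Kofi is a fool.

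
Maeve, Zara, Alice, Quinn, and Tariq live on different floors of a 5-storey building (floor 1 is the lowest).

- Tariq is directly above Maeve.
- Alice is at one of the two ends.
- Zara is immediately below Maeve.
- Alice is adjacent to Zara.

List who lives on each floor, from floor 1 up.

From clue 1: Maeve is in {1,2,3,4}.
From clues 1–2: Alice is in {1,5}.
From clues 1–4: Alice → floor 1, Zara → floor 2, Maeve → floor 3, Tariq → floor 4, Quinn → floor 5.

Alice, Zara, Maeve, Tariq, Quinn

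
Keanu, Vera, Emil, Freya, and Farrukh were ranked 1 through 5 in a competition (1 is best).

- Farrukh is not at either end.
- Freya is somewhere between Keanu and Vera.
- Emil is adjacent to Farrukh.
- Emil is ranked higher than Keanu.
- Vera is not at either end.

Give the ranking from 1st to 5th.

From clue 1: Farrukh is in {2,3,4}.
From clues 1–2: Freya is in {2,3,4}.
From clues 1–3: Freya is in {2,4}.
From clues 1–4: Keanu is in {3,5}.
From clues 1–5: Emil → rank 1, Farrukh → rank 2, Vera → rank 3, Freya → rank 4, Keanu → rank 5.

Emil, Farrukh, Vera, Freya, Keanu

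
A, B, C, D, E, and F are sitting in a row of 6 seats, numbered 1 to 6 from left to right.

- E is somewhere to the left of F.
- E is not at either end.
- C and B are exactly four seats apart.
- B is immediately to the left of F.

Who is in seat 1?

C

With clue 1, F is ruled out for seat 1.
With clues 1–2, E is ruled out for seat 1.
With clues 1–4, A, B, and D are ruled out for seat 1.
So seat 1 is C.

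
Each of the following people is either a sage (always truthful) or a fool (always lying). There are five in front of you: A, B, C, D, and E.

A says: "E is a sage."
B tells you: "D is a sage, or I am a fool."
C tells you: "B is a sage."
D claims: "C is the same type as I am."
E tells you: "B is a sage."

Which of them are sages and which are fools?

Consider A. Suppose A is a fool.
Then no assignment of the remaining roles makes every statement match its speaker's type — contradiction.
So A is a sage.
Consider B. Suppose B is a fool.
Then B's own statement would have to be false, but it can't be — contradiction.
So B is a sage.
With that fixed, C's statement is true, so C is a sage.
With that fixed, E's statement is true, so E is a sage.
Consider D. Suppose D is a fool.
Then B's statement comes out false, contradicting B being a sage.
So D is a sage.

A: sage, B: sage, C: sage, D: sage, E: sage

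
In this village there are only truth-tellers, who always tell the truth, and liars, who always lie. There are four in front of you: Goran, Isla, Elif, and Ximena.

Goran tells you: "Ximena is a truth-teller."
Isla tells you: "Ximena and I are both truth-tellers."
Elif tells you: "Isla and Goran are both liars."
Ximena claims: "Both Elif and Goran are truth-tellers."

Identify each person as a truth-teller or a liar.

Consider Goran. Suppose Goran is a truth-teller.
Then no assignment of the remaining roles makes every statement match its speaker's type — contradiction.
So Goran is a liar.
With that fixed, Ximena's statement is false, so Ximena is a liar.
With that fixed, Isla's statement is false, so Isla is a liar.
With that fixed, Elif's statement is true, so Elif is a truth-teller.

Goran: liar, Isla: liar, Elif: truth-teller, Ximena: liar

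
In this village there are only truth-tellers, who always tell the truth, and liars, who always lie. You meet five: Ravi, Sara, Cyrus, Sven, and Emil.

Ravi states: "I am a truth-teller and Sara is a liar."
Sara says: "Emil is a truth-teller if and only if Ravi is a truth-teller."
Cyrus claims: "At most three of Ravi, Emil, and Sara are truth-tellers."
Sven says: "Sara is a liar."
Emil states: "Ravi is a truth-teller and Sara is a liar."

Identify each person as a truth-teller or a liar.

Ravi: liar, Sara: truth-teller, Cyrus: truth-teller, Sven: liar, Emil: liar

Regardless of anyone's role, Cyrus's statement is true, so Cyrus is a truth-teller.
Consider Ravi. Suppose Ravi is a truth-teller.
Then no assignment of the remaining roles makes every statement match its speaker's type — contradiction.
So Ravi is a liar.
With that fixed, Emil's statement is false, so Emil is a liar.
With that fixed, Sara's statement is true, so Sara is a truth-teller.
With that fixed, Sven's statement is false, so Sven is a liar.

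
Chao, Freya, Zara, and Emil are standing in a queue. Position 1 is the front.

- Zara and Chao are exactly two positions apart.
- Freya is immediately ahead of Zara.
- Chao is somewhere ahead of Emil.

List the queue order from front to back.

From clues 1–2: Chao is in {1,2,4}.
From clues 1–3: Chao → position 1, Freya → position 2, Zara → position 3, Emil → position 4.

Chao, Freya, Zara, Emil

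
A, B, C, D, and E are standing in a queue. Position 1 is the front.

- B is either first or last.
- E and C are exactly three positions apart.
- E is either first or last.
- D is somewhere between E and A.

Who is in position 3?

With clue 1, B is ruled out for position 3.
With clues 1–2, C and E are ruled out for position 3.
With clues 1–4, D is ruled out for position 3.
So position 3 is A.

A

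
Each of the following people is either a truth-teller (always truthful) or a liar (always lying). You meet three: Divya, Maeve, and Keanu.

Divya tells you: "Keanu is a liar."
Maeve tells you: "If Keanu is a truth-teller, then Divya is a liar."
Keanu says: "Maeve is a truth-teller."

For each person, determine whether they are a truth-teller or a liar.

Divya: liar, Maeve: truth-teller, Keanu: truth-teller

Consider Divya. Suppose Divya is a truth-teller.
Then no assignment of the remaining roles makes every statement match its speaker's type — contradiction.
So Divya is a liar.
With that fixed, Maeve's statement is true, so Maeve is a truth-teller.
With that fixed, Keanu's statement is true, so Keanu is a truth-teller.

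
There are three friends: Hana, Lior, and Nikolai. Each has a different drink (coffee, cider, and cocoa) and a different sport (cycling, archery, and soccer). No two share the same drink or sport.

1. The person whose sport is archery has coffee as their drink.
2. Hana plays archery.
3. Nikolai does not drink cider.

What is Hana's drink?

coffee

With clues 1–2, cider and cocoa are impossible for Hana's drink.
That leaves coffee.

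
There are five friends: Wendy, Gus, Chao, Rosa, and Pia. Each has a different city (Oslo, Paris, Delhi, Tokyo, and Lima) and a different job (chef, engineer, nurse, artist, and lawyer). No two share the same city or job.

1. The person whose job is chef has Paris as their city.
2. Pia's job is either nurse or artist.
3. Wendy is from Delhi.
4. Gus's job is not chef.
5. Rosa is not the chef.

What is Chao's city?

Paris

With clues 1–3, Delhi is impossible for Chao's city.
With clues 1–5, Lima, Oslo, and Tokyo are impossible for Chao's city.
That leaves Paris.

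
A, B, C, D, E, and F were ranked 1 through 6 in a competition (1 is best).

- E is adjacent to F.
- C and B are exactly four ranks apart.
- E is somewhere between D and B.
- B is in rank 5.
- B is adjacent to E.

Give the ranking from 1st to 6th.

From clues 1–2: B is in {1,2,5,6}.
From clues 1–4: C → rank 1, D → rank 2, B → rank 5, A → rank 6.
From clues 1–5: F → rank 3, E → rank 4.

C, D, F, E, B, A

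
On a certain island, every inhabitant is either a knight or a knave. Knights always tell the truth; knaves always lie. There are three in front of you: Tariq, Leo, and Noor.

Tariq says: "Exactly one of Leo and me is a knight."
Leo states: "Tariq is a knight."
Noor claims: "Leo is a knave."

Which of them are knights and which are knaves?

Consider Tariq. Suppose Tariq is a knight.
Then no assignment of the remaining roles makes every statement match its speaker's type — contradiction.
So Tariq is a knave.
With that fixed, Leo's statement is false, so Leo is a knave.
With that fixed, Noor's statement is true, so Noor is a knight.

Tariq: knave, Leo: knave, Noor: knight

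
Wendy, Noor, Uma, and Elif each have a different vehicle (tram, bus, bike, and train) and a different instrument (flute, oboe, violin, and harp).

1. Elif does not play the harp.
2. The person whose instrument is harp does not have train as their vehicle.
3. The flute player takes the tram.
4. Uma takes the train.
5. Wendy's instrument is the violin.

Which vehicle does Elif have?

With clues 1–4, train is impossible for Elif's vehicle.
With clues 1–5, bike and bus are impossible for Elif's vehicle.
That leaves tram.

tram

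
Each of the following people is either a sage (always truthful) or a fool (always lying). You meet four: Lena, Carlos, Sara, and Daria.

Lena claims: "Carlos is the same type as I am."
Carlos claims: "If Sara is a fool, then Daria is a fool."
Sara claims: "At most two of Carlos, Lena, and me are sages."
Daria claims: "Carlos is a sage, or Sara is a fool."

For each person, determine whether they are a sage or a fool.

Consider Lena. Suppose Lena is a sage.
Then no assignment of the remaining roles makes every statement match its speaker's type — contradiction.
So Lena is a fool.
With that fixed, Sara's statement is true, so Sara is a sage.
With that fixed, Carlos's statement is true, so Carlos is a sage.
With that fixed, Daria's statement is true, so Daria is a sage.

Lena: fool, Carlos: sage, Sara: sage, Daria: sage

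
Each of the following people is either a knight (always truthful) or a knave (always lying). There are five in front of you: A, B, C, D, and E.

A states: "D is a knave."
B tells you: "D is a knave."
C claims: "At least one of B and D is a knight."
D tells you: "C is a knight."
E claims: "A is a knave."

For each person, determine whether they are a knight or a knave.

Consider A. Suppose A is a knight.
Then no assignment of the remaining roles makes every statement match its speaker's type — contradiction.
So A is a knave.
With that fixed, E's statement is true, so E is a knight.
Consider B. Suppose B is a knight.
Then no assignment of the remaining roles makes every statement match its speaker's type — contradiction.
So B is a knave.
Consider C. Suppose C is a knave.
Then no assignment of the remaining roles makes every statement match its speaker's type — contradiction.
So C is a knight.
With that fixed, D's statement is true, so D is a knight.

A: knave, B: knave, C: knight, D: knight, E: knight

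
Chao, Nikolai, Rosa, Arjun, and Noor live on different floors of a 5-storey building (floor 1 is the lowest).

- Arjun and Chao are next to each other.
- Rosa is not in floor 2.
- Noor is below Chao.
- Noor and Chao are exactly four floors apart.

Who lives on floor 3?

With clues 1–4, Arjun, Chao, Nikolai, and Noor are ruled out for floor 3.
So floor 3 is Rosa.

Rosa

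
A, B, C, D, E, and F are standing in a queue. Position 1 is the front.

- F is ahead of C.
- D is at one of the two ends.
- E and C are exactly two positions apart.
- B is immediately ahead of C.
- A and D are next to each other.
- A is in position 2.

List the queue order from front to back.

From clue 1: C is in {2,3,4,5,6}.
From clues 1–2: D is in {1,6}.
From clues 1–5: A is in {2,5}.
From clues 1–6: D → position 1, A → position 2, F → position 3, E → position 4, B → position 5, C → position 6.

D, A, F, E, B, C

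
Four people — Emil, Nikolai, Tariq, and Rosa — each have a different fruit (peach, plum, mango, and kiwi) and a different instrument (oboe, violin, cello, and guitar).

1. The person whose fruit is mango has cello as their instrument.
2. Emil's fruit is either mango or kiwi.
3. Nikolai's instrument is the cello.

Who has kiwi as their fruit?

Emil

With clues 1–3, Nikolai, Rosa, and Tariq are impossible for the one with fruit kiwi.
That leaves Emil.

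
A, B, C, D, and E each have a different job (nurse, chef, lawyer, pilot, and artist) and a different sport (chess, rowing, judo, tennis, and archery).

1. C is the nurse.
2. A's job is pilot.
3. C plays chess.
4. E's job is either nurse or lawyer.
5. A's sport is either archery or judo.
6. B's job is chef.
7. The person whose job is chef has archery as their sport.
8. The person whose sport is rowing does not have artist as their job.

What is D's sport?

With clues 1–3, chess is impossible for D's sport.
With clues 1–7, archery and judo are impossible for D's sport.
With clues 1–8, rowing is impossible for D's sport.
That leaves tennis.

tennis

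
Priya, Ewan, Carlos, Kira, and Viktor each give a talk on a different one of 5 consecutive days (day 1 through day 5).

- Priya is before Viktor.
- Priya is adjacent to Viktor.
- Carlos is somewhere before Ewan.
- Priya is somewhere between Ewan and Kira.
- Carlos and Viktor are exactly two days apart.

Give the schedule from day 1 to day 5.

From clue 1: Priya is in {1,2,3,4}.
From clues 1–4: Priya is in {2,3}.
From clues 1–5: Kira → day 1, Carlos → day 2, Priya → day 3, Viktor → day 4, Ewan → day 5.

Kira, Carlos, Priya, Viktor, Ewan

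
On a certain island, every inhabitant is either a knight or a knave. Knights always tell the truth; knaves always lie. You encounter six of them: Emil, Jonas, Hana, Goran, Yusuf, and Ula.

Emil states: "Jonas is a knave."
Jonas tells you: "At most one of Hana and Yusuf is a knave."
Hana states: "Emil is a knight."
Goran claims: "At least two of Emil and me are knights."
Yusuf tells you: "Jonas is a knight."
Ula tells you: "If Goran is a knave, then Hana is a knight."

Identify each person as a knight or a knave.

Consider Emil. Suppose Emil is a knight.
Then no assignment of the remaining roles makes every statement match its speaker's type — contradiction.
So Emil is a knave.
With that fixed, Hana's statement is false, so Hana is a knave.
With that fixed, Goran's statement is false, so Goran is a knave.
With that fixed, Ula's statement is false, so Ula is a knave.
Consider Jonas. Suppose Jonas is a knave.
Then Emil's statement comes out true, contradicting Emil being a knave.
So Jonas is a knight.
With that fixed, Yusuf's statement is true, so Yusuf is a knight.

Emil: knave, Jonas: knight, Hana: knave, Goran: knave, Yusuf: knight, Ula: knave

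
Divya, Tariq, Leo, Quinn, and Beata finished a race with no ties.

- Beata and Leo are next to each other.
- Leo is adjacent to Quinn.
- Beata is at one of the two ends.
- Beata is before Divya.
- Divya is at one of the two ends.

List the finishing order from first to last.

From clues 1–2: Leo is in {2,3,4}.
From clues 1–3: Quinn → place 3.
From clues 1–4: Beata → place 1, Leo → place 2.
From clues 1–5: Tariq → place 4, Divya → place 5.

Beata, Leo, Quinn, Tariq, Divya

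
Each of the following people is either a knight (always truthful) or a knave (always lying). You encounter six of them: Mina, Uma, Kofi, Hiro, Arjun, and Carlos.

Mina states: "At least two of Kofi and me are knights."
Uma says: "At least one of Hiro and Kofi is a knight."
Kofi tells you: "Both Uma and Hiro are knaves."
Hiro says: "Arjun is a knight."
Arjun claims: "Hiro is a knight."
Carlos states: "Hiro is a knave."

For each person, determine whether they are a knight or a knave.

Consider Mina. Suppose Mina is a knight.
Then no assignment of the remaining roles makes every statement match its speaker's type — contradiction.
So Mina is a knave.
Consider Uma. Suppose Uma is a knave.
Then no assignment of the remaining roles makes every statement match its speaker's type — contradiction.
So Uma is a knight.
With that fixed, Kofi's statement is false, so Kofi is a knave.
Consider Hiro. Suppose Hiro is a knave.
Then Uma's statement comes out false, contradicting Uma being a knight.
So Hiro is a knight.
With that fixed, Arjun's statement is true, so Arjun is a knight.
With that fixed, Carlos's statement is false, so Carlos is a knave.

Mina: knave, Uma: knight, Kofi: knave, Hiro: knight, Arjun: knight, Carlos: knave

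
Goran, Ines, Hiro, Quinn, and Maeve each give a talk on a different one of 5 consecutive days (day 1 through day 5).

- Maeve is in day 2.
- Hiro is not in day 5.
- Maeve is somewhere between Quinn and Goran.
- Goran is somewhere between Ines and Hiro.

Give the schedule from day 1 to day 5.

From clue 1: Maeve → day 2.
From clues 1–2: Hiro is in {1,3,4}.
From clues 1–3: Hiro is in {3,4}.
From clues 1–4: Quinn → day 1, Hiro → day 3, Goran → day 4, Ines → day 5.

Quinn, Maeve, Hiro, Goran, Ines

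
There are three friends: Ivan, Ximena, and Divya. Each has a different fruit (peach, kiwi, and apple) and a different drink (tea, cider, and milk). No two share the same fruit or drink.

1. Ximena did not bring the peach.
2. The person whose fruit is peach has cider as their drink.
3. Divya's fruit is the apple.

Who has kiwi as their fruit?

With clues 1–3, Divya and Ivan are impossible for the one with fruit kiwi.
That leaves Ximena.

Ximena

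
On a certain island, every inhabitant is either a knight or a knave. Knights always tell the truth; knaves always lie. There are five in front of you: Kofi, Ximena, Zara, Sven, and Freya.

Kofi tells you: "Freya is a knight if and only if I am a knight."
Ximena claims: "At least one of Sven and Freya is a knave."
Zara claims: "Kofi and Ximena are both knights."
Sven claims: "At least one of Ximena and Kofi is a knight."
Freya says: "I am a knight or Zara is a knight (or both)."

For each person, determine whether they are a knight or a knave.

Consider Kofi. Suppose Kofi is a knave.
Then no assignment of the remaining roles makes every statement match its speaker's type — contradiction.
So Kofi is a knight.
With that fixed, Sven's statement is true, so Sven is a knight.
Consider Ximena. Suppose Ximena is a knight.
Then no assignment of the remaining roles makes every statement match its speaker's type — contradiction.
So Ximena is a knave.
With that fixed, Zara's statement is false, so Zara is a knave.
Consider Freya. Suppose Freya is a knave.
Then Kofi's statement comes out false, contradicting Kofi being a knight.
So Freya is a knight.

Kofi: knight, Ximena: knave, Zara: knave, Sven: knight, Freya: knight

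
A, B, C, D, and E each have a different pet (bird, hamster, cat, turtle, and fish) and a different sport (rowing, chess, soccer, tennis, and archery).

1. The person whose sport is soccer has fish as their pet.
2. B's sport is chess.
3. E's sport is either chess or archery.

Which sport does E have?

With clues 1–2, chess is impossible for E's sport.
With clues 1–3, rowing, soccer, and tennis are impossible for E's sport.
That leaves archery.

archery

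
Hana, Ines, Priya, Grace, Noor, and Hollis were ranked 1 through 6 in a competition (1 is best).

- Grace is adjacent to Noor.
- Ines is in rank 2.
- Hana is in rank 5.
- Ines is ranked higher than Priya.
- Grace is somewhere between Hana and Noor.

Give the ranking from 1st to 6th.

From clues 1–2: Ines → rank 2.
From clues 1–3: Hana → rank 5.
From clues 1–4: Hollis → rank 1, Priya → rank 6.
From clues 1–5: Noor → rank 3, Grace → rank 4.

Hollis, Ines, Noor, Grace, Hana, Priya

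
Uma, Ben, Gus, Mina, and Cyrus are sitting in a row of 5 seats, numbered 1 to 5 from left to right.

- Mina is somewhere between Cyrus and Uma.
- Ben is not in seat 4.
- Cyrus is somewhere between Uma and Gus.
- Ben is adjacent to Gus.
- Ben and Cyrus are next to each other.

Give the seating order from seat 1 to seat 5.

Gus, Ben, Cyrus, Mina, Uma

From clue 1: Mina is in {2,3,4}.
From clues 1–4: Cyrus → seat 3.
From clues 1–5: Gus → seat 1, Ben → seat 2, Mina → seat 4, Uma → seat 5.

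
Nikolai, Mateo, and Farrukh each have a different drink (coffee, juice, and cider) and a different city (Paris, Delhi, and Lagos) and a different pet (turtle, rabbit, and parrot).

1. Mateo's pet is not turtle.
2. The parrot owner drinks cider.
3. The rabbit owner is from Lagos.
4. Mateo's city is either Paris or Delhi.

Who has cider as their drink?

With clues 1–4, Farrukh and Nikolai are impossible for the one with drink cider.
That leaves Mateo.

Mateo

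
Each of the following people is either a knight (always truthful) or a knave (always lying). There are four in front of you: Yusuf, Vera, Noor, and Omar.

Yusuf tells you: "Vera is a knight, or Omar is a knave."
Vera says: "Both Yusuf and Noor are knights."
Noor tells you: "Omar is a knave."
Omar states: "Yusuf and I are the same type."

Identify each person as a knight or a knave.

Yusuf: knight, Vera: knight, Noor: knight, Omar: knave

Consider Yusuf. Suppose Yusuf is a knave.
Then whichever role Omar has, Omar's statement has the wrong truth value — contradiction.
So Yusuf is a knight.
Consider Vera. Suppose Vera is a knave.
Then no assignment of the remaining roles makes every statement match its speaker's type — contradiction.
So Vera is a knight.
Consider Noor. Suppose Noor is a knave.
Then Vera's statement comes out false, contradicting Vera being a knight.
So Noor is a knight.
Consider Omar. Suppose Omar is a knight.
Then Noor's statement comes out false, contradicting Noor being a knight.
So Omar is a knave.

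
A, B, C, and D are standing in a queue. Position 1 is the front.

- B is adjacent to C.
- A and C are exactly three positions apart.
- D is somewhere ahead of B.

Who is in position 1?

With clues 1–2, B and D are ruled out for position 1.
With clues 1–3, C is ruled out for position 1.
So position 1 is A.

A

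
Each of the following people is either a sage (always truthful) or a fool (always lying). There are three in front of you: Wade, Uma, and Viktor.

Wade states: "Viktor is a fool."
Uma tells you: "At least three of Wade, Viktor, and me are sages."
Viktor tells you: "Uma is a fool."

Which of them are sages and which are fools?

Wade: fool, Uma: fool, Viktor: sage

Consider Wade. Suppose Wade is a sage.
Then no assignment of the remaining roles makes every statement match its speaker's type — contradiction.
So Wade is a fool.
With that fixed, Uma's statement is false, so Uma is a fool.
With that fixed, Viktor's statement is true, so Viktor is a sage.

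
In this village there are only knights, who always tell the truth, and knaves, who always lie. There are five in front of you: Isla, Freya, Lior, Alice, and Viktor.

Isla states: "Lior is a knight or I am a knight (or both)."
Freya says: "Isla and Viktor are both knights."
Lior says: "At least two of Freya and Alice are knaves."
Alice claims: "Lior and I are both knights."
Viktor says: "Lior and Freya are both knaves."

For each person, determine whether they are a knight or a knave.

Consider Isla. Suppose Isla is a knave.
Then no assignment of the remaining roles makes every statement match its speaker's type — contradiction.
So Isla is a knight.
Consider Freya. Suppose Freya is a knight.
Then no assignment of the remaining roles makes every statement match its speaker's type — contradiction.
So Freya is a knave.
Consider Lior. Suppose Lior is a knave.
Then no assignment of the remaining roles makes every statement match its speaker's type — contradiction.
So Lior is a knight.
With that fixed, Viktor's statement is false, so Viktor is a knave.
Consider Alice. Suppose Alice is a knight.
Then Lior's statement comes out false, contradicting Lior being a knight.
So Alice is a knave.

Isla: knight, Freya: knave, Lior: knight, Alice: knave, Viktor: knave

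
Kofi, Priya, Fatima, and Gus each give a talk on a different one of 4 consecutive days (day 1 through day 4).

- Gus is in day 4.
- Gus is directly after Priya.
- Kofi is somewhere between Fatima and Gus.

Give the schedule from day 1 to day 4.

Fatima, Kofi, Priya, Gus

From clue 1: Gus → day 4.
From clues 1–2: Priya → day 3.
From clues 1–3: Fatima → day 1, Kofi → day 2.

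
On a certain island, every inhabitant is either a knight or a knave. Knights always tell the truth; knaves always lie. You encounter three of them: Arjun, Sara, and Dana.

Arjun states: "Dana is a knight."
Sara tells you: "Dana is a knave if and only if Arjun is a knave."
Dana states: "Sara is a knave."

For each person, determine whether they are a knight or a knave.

Arjun: knave, Sara: knight, Dana: knave

Consider Arjun. Suppose Arjun is a knight.
Then no assignment of the remaining roles makes every statement match its speaker's type — contradiction.
So Arjun is a knave.
Consider Sara. Suppose Sara is a knave.
Then no assignment of the remaining roles makes every statement match its speaker's type — contradiction.
So Sara is a knight.
With that fixed, Dana's statement is false, so Dana is a knave.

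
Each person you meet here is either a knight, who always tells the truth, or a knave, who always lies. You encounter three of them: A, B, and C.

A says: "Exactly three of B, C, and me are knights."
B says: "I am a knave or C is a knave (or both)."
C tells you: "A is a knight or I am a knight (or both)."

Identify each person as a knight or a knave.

A: knave, B: knight, C: knave

Consider A. Suppose A is a knight.
Then no assignment of the remaining roles makes every statement match its speaker's type — contradiction.
So A is a knave.
Consider B. Suppose B is a knave.
Then B's own statement would have to be false, but it can't be — contradiction.
So B is a knight.
Consider C. Suppose C is a knight.
Then B's statement comes out false, contradicting B being a knight.
So C is a knave.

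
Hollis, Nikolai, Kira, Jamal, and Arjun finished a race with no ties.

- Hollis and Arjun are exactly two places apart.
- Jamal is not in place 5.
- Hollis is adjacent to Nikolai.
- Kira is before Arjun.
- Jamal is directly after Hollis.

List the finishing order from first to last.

Kira, Nikolai, Hollis, Jamal, Arjun

From clues 1–2: Jamal is in {1,2,3,4}.
From clues 1–4: Hollis is in {3,4,5}.
From clues 1–5: Kira → place 1, Nikolai → place 2, Hollis → place 3, Jamal → place 4, Arjun → place 5.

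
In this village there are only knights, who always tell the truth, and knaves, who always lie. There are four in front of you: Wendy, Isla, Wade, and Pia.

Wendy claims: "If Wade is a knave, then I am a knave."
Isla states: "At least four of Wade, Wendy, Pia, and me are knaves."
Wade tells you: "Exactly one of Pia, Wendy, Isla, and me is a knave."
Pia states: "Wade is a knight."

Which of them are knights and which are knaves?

Wendy: knight, Isla: knave, Wade: knight, Pia: knight

Consider Wendy. Suppose Wendy is a knave.
Then Wendy's own statement would have to be false, but it can't be — contradiction.
So Wendy is a knight.
With that fixed, Isla's statement is false, so Isla is a knave.
Consider Wade. Suppose Wade is a knave.
Then Wendy's statement comes out false, contradicting Wendy being a knight.
So Wade is a knight.
With that fixed, Pia's statement is true, so Pia is a knight.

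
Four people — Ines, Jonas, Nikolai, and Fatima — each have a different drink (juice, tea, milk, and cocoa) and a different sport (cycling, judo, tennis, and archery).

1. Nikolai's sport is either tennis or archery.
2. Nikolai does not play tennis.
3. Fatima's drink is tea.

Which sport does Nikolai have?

archery

Clue 1 rules out cycling and judo for Nikolai's sport.
With clues 1–2, tennis is impossible for Nikolai's sport.
That leaves archery.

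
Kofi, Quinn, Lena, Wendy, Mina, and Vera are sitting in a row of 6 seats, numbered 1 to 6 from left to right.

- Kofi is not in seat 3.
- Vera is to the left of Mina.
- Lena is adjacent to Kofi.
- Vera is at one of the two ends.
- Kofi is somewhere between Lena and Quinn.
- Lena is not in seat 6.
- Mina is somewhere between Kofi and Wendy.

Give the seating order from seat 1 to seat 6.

From clue 1: Kofi is in {1,2,4,5,6}.
From clues 1–4: Vera → seat 1.
From clues 1–5: Kofi is in {4,5}.
From clues 1–7: Wendy → seat 2, Mina → seat 3, Lena → seat 4, Kofi → seat 5, Quinn → seat 6.

Vera, Wendy, Mina, Lena, Kofi, Quinn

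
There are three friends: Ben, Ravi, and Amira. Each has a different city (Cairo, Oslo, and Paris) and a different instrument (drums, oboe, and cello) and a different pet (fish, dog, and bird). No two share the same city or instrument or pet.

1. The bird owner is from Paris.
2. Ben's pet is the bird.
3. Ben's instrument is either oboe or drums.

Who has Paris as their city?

Ben

With clues 1–2, Amira and Ravi are impossible for the one with city Paris.
That leaves Ben.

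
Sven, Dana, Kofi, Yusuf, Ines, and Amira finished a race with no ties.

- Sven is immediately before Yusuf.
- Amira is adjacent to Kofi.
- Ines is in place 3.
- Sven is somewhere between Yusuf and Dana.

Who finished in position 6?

With clue 1, Sven is ruled out for place 6.
With clues 1–3, Ines is ruled out for place 6.
With clues 1–4, Amira, Dana, and Kofi are ruled out for place 6.
So place 6 is Yusuf.

Yusuf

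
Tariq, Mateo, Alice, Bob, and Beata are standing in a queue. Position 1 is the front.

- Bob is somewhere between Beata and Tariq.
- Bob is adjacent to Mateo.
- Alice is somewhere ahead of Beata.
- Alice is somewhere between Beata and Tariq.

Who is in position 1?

With clue 1, Bob is ruled out for position 1.
With clues 1–2, Mateo is ruled out for position 1.
With clues 1–3, Beata is ruled out for position 1.
With clues 1–4, Alice is ruled out for position 1.
So position 1 is Tariq.

Tariq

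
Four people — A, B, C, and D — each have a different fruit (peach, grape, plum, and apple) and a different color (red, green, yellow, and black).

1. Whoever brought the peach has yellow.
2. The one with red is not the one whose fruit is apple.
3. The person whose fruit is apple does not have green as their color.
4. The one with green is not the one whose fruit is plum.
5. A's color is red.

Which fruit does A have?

plum

With clues 1–5, apple, grape, and peach are impossible for A's fruit.
That leaves plum.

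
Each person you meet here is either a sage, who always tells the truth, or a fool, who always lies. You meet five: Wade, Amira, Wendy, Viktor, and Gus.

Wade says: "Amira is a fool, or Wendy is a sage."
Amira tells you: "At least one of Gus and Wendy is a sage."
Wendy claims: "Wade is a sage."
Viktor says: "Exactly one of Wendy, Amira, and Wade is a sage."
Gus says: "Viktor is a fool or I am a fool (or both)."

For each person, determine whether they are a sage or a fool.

Wade: sage, Amira: sage, Wendy: sage, Viktor: fool, Gus: sage

Consider Wade. Suppose Wade is a fool.
Then no assignment of the remaining roles makes every statement match its speaker's type — contradiction.
So Wade is a sage.
With that fixed, Wendy's statement is true, so Wendy is a sage.
With that fixed, Viktor's statement is false, so Viktor is a fool.
With that fixed, Gus's statement is true, so Gus is a sage.
With that fixed, Amira's statement is true, so Amira is a sage.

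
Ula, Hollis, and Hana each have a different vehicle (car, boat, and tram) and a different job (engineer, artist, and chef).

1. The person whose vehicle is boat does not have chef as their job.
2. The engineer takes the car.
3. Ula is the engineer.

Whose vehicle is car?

With clues 1–3, Hana and Hollis are impossible for the one with vehicle car.
That leaves Ula.

Ula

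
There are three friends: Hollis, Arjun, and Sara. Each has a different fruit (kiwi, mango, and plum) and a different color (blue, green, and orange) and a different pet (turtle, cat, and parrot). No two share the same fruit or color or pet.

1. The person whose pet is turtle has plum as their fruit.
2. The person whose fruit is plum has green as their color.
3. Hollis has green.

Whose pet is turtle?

Hollis

With clues 1–3, Arjun and Sara are impossible for the one with pet turtle.
That leaves Hollis.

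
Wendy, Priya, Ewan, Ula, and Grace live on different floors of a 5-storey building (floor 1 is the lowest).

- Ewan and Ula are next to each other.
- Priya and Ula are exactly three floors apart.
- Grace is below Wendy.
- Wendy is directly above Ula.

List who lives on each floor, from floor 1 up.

From clues 1–2: Priya is in {1,2,4,5}.
From clues 1–3: Wendy is in {3,4,5}.
From clues 1–4: Priya → floor 1, Grace → floor 2, Ewan → floor 3, Ula → floor 4, Wendy → floor 5.

Priya, Grace, Ewan, Ula, Wendy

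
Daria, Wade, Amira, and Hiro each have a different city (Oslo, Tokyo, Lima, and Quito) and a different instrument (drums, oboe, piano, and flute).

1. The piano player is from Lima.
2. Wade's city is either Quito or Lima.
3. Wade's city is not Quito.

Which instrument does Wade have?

With clues 1–3, drums, flute, and oboe are impossible for Wade's instrument.
That leaves piano.

piano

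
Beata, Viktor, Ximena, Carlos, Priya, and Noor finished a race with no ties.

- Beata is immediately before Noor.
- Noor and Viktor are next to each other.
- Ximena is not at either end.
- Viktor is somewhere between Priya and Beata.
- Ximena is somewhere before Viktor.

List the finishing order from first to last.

From clue 1: Beata is in {1,2,3,4,5}.
From clues 1–2: Beata is in {1,2,3,4}.
From clues 1–4: Beata is in {1,2,3}.
From clues 1–5: Carlos → place 1, Ximena → place 2, Beata → place 3, Noor → place 4, Viktor → place 5, Priya → place 6.

Carlos, Ximena, Beata, Noor, Viktor, Priya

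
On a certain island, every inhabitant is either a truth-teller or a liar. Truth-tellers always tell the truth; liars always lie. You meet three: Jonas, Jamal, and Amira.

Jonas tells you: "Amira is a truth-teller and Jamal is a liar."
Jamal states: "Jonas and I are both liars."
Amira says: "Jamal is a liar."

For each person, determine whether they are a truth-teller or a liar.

Consider Jonas. Suppose Jonas is a liar.
Then whichever role Jamal has, Jamal's statement has the wrong truth value — contradiction.
So Jonas is a truth-teller.
With that fixed, Jamal's statement is false, so Jamal is a liar.
With that fixed, Amira's statement is true, so Amira is a truth-teller.

Jonas: truth-teller, Jamal: liar, Amira: truth-teller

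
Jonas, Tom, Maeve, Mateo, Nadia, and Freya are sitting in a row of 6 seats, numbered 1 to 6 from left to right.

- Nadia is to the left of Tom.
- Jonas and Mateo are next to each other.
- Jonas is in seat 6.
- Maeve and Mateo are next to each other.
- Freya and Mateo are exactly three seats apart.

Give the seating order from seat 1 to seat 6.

From clue 1: Tom is in {2,3,4,5,6}.
From clues 1–3: Mateo → seat 5, Jonas → seat 6.
From clues 1–4: Maeve → seat 4.
From clues 1–5: Nadia → seat 1, Freya → seat 2, Tom → seat 3.

Nadia, Freya, Tom, Maeve, Mateo, Jonas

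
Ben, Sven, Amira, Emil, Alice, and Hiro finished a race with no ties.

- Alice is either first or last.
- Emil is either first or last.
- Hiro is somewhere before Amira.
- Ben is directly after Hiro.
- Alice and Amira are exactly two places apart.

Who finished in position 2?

With clue 1, Alice is ruled out for place 2.
With clues 1–2, Emil is ruled out for place 2.
With clues 1–3, Amira is ruled out for place 2.
With clues 1–4, Ben is ruled out for place 2.
With clues 1–5, Sven is ruled out for place 2.
So place 2 is Hiro.

Hiro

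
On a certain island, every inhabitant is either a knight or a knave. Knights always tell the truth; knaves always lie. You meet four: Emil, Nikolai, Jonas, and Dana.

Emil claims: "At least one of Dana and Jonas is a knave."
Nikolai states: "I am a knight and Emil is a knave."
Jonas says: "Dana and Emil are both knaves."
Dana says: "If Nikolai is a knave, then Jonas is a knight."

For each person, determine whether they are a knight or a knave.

Emil: knight, Nikolai: knave, Jonas: knave, Dana: knave

Consider Emil. Suppose Emil is a knave.
Then no assignment of the remaining roles makes every statement match its speaker's type — contradiction.
So Emil is a knight.
With that fixed, Nikolai's statement is false, so Nikolai is a knave.
With that fixed, Jonas's statement is false, so Jonas is a knave.
With that fixed, Dana's statement is false, so Dana is a knave.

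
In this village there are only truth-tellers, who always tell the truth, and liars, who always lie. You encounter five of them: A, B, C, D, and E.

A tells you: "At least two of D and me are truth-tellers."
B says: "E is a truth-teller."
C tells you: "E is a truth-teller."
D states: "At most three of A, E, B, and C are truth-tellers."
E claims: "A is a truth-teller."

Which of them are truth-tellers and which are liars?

A: liar, B: liar, C: liar, D: truth-teller, E: liar

Consider A. Suppose A is a truth-teller.
Then no assignment of the remaining roles makes every statement match its speaker's type — contradiction.
So A is a liar.
With that fixed, D's statement is true, so D is a truth-teller.
With that fixed, E's statement is false, so E is a liar.
With that fixed, B's statement is false, so B is a liar.
With that fixed, C's statement is false, so C is a liar.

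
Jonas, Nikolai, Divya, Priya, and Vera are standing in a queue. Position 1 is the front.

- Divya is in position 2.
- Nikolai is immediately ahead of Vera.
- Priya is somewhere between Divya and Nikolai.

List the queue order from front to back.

Jonas, Divya, Priya, Nikolai, Vera

From clue 1: Divya → position 2.
From clues 1–2: Nikolai is in {3,4}.
From clues 1–3: Jonas → position 1, Priya → position 3, Nikolai → position 4, Vera → position 5.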